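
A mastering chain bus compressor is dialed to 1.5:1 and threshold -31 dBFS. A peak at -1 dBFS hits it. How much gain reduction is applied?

10 dB

-1 dBFS exceeds the threshold by 30 dB.
After 1.5:1 compression the overshoot becomes 30/1.5 = 20 dB.
Gain reduction = 30 − 20 = 10 dB.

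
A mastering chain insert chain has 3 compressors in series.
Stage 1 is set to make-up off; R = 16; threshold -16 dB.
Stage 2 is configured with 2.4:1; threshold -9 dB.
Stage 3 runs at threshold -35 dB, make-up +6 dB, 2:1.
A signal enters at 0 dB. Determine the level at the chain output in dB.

-19 dB

Stage 1: 0 dB is 16 dB over -16 dB; at 16:1 that becomes 1 dB over, giving -15 dB.
Stage 2: below threshold (-15 ≤ -9); passes unchanged; output -15 dB.
Stage 3: overshoot 20 dB → 20/2 = 10 dB → -25 dB; +6 dB make-up → -19 dB.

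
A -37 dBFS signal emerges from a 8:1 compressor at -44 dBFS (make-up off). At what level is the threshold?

-45 dBFS

Let T be the threshold. Output overshoot = (input overshoot)/R, so -44 − T = (-37 − T)/8.
8·(-44 − T) = -37 − T → 7·T = -352 − (-37) = -315.
T = -315/7 = -45 dBFS.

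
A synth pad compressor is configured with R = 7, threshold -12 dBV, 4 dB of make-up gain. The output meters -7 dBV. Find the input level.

Stripping the +4 dB make-up gives -11 dBV at the gain stage.
That's 1 dB above the -12 dBV threshold.
Before 7:1 compression the overshoot was 1 × 7 = 7 dB, so input = -12 + 7 = -5 dBV.

-5 dBV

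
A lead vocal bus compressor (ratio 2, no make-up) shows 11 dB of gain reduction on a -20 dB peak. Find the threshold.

Let T be the threshold. Output overshoot = (input overshoot)/R, so -31 − T = (-20 − T)/2.
2·(-31 − T) = -20 − T → 1·T = -62 − (-20) = -42.
T = -42/1 = -42 dB.

-42 dB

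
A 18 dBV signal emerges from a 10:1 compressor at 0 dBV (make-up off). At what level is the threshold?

Gain reduction = 18 − 0 = 18 dB; output overshoot = GR / (R − 1) = 18 / 9 = 2 dB.
Threshold = output − output overshoot = 0 − 2 = -2 dBV.

-2 dBV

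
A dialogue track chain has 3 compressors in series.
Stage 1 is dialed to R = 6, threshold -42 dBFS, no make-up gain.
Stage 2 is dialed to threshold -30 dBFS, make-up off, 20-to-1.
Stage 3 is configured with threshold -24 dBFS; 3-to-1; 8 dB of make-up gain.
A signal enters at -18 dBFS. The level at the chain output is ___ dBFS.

-30 dBFS

Stage 1: overshoot 24 dB → 24/6 = 4 dB → -38 dBFS.
Stage 2: -38 dBFS ≤ -30 dBFS, so stage 2 doesn't engage; output -38 dBFS.
Stage 3: -38 dBFS ≤ -24 dBFS, so stage 3 doesn't engage; make-up brings it to -30 dBFS.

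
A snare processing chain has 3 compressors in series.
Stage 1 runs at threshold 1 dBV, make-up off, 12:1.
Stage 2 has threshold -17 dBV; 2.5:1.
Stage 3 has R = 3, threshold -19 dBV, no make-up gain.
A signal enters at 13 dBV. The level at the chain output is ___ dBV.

-15.8 dBV

Stage 1: overshoot 12 dB → 12/12 = 1 dB → 2 dBV.
Stage 2: 19 dB above -17 dBV, reduced 2.5:1 to 7.6 dB above → -9.4 dBV.
Stage 3: -9.4 dBV is 9.6 dB over -19 dBV; at 3:1 that becomes 3.2 dB over, giving -15.8 dBV.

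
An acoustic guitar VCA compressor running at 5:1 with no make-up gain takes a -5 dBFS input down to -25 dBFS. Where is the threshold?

-30 dBFS

Input is 25 dB above T (since output overshoot × R = input overshoot: (-25 − T)·5 = -5 − T gives T = -30 dBFS).
Check: -30 + (-5 − (-30))/5 = -30 + 5 = -25 dBFS. ✓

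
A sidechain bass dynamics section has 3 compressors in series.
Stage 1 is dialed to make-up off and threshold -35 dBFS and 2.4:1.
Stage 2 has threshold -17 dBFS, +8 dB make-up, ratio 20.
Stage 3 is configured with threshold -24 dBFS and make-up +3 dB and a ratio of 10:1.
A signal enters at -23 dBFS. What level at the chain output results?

Stage 1: overshoot 12 dB → 12/2.4 = 5 dB → -30 dBFS.
Stage 2: -30 dBFS is at or below the -17 dBFS threshold — no compression; make-up brings it to -22 dBFS.
Stage 3: -22 dBFS is 2 dB over -24 dBFS; at 10:1 that becomes 0.2 dB over, giving -23.8 dBFS; +3 dB make-up → -20.8 dBFS.

-20.8 dBFS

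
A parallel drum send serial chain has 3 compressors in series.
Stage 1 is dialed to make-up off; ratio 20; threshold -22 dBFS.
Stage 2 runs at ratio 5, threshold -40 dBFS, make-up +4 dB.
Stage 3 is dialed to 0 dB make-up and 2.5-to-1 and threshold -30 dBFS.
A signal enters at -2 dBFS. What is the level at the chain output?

Stage 1: -2 dBFS is 20 dB over -22 dBFS; at 20:1 that becomes 1 dB over, giving -21 dBFS.
Stage 2: overshoot 19 dB → 19/5 = 3.8 dB → -36.2 dBFS; +4 dB make-up → -32.2 dBFS.
Stage 3: -32.2 dBFS ≤ -30 dBFS, so stage 3 doesn't engage; output -32.2 dBFS.

-32.2 dBFS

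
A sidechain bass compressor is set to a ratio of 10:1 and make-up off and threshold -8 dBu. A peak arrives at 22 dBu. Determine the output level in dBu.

The input is 30 dB above the -8 dBu threshold.
At 10:1 the overshoot is divided by 10, leaving 3 dB above threshold.
That puts the output at -5 dBu.

-5 dBu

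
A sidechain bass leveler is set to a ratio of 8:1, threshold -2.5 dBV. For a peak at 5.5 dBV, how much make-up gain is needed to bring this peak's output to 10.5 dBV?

12 dB

Overshoot 8 dB → 8/8 = 1 dB after compression, so the compressed level is -2.5 + 1 = -1.5 dBV.
Make-up = target − compressed = 10.5 − (-1.5) = 12 dB.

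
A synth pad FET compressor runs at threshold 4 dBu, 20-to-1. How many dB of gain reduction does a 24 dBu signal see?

The signal is 20 dB above threshold.
A 20:1 ratio leaves 1 dB of that excess.
GR = overshoot in − overshoot out = 20 − 1 = 19 dB.

19 dB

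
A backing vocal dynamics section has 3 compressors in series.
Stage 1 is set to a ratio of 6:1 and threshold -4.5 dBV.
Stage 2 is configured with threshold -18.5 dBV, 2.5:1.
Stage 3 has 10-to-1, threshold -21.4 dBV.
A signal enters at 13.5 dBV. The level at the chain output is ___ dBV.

Stage 1: 18 dB above -4.5 dBV, reduced 6:1 to 3 dB above → -1.5 dBV.
Stage 2: 17 dB above -18.5 dBV, reduced 2.5:1 to 6.8 dB above → -11.7 dBV.
Stage 3: overshoot 9.7 dB → 9.7/10 = 0.97 dB → -20.43 dBV.

-20.43 dBV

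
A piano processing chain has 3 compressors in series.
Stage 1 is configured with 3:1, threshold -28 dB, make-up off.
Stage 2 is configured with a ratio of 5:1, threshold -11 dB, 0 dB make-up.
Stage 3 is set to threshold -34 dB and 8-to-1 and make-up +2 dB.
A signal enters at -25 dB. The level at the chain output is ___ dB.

-31.125 dB

Stage 1: -25 dB is 3 dB over -28 dB; at 3:1 that becomes 1 dB over, giving -27 dB.
Stage 2: -27 dB is at or below the -11 dB threshold — no compression; output -27 dB.
Stage 3: 7 dB above -34 dB, reduced 8:1 to 0.875 dB above → -33.125 dB; +2 dB make-up → -31.125 dB.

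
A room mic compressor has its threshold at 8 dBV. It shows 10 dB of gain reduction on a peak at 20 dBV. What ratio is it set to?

6:1

Input overshoot = 20 − 8 = 12 dB.
Output overshoot = 12 − 10 = 2 dB.
Ratio = input overshoot / output overshoot = 12 / 2 = 6.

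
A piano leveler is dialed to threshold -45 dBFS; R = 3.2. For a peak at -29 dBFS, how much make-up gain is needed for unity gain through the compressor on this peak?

The peak compresses to -45 + 16/3.2 = -40 dBFS.
To reach -29 dBFS requires -29 − (-40) = 11 dB of make-up.

11 dB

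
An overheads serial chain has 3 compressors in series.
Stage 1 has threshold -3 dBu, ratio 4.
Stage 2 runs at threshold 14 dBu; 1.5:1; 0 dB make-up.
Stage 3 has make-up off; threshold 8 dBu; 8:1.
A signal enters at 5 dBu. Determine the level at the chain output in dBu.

-1 dBu

Stage 1: 8 dB above -3 dBu, reduced 4:1 to 2 dB above → -1 dBu.
Stage 2: below threshold (-1 ≤ 14); passes unchanged; output -1 dBu.
Stage 3: -1 dBu is at or below the 8 dBu threshold — no compression; output -1 dBu.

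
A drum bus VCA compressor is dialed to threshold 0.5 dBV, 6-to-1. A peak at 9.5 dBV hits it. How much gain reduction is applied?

7.5 dB

The signal is 9 dB above threshold.
At 6:1, output sits 9/6 = 1.5 dB above threshold.
So the signal is attenuated by 9 − 1.5 = 7.5 dB.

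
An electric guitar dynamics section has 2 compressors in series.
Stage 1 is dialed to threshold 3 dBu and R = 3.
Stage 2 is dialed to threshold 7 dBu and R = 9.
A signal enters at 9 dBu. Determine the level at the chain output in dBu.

Stage 1: 9 dBu is 6 dB over 3 dBu; at 3:1 that becomes 2 dB over, giving 5 dBu.
Stage 2: 5 dBu ≤ 7 dBu, so stage 2 doesn't engage; output 5 dBu.

5 dBu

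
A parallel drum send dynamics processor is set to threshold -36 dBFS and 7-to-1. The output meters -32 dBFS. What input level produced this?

-8 dBFS

Post-compression overshoot = -32 − (-36) = 4 dB.
Undo the ratio: input overshoot = 4 × 7 = 28 dB, giving input = -8 dBFS.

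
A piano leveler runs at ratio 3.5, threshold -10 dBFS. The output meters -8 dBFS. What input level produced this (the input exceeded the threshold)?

-3 dBFS

Post-compression overshoot = -8 − (-10) = 2 dB.
Before 3.5:1 compression the overshoot was 2 × 3.5 = 7 dB, so input = -10 + 7 = -3 dBFS.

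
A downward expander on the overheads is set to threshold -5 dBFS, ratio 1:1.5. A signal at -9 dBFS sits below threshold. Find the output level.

Undershoot = (-5) − (-9) = 4 dB.
At 1:1.5, that expands to 6 dB under threshold.
Output = -5 − 6 = -11 dBFS.

-11 dBFS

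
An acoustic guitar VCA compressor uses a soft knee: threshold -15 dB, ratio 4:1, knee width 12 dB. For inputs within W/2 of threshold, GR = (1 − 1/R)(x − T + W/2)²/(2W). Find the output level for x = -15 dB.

-16.125 dB

x − T + W/2 = -15 − (-15) + 6 = 6.
GR = (1 − 1/4) × 6² / 24 = 0.75 × 36 / 24 = 1.125 dB.
Output = -15 − 1.125 = -16.125 dB.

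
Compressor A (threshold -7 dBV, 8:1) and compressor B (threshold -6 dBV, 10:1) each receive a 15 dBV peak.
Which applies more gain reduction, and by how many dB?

A: overshoot 22 dB → output overshoot 2.75 dB → GR 19.25 dB.
B: overshoot 21 dB → output overshoot 2.1 dB → GR 18.9 dB.
A reduces 0.35 dB more.

A, by 0.35 dB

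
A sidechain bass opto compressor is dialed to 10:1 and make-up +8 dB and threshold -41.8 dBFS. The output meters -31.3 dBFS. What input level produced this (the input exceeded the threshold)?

-16.8 dBFS

Remove make-up: -31.3 − 8 = -39.3 dBFS.
Post-compression overshoot = -39.3 − (-41.8) = 2.5 dB.
Undo the ratio: input overshoot = 2.5 × 10 = 25 dB, giving input = -16.8 dBFS.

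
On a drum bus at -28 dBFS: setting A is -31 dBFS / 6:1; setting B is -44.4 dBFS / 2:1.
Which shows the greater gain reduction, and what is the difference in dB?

B, by 5.7 dB

A: 3 dB over, compressed to 0.5 dB over, so 2.5 dB of GR.
B: 16.4 dB over, compressed to 8.2 dB over, so 8.2 dB of GR.
Difference: 5.7 dB in favour of B.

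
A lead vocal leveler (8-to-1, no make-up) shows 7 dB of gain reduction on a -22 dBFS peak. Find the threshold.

-30 dBFS

Gain reduction = -22 − (-29) = 7 dB; output overshoot = GR / (R − 1) = 7 / 7 = 1 dB.
Threshold = output − output overshoot = -29 − 1 = -30 dBFS.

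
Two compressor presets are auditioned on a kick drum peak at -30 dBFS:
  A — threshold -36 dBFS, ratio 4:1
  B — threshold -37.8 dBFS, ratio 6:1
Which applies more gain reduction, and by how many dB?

A: overshoot 6 dB → output overshoot 1.5 dB → GR 4.5 dB.
B: overshoot 7.8 dB → output overshoot 1.3 dB → GR 6.5 dB.
Difference: 2 dB in favour of B.

B, by 2 dB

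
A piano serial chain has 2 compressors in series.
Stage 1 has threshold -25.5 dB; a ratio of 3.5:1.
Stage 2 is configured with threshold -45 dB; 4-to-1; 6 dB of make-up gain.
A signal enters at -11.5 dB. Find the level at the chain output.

-33.125 dB

Stage 1: -11.5 dB is 14 dB over -25.5 dB; at 3.5:1 that becomes 4 dB over, giving -21.5 dB.
Stage 2: 23.5 dB above -45 dB, reduced 4:1 to 5.875 dB above → -39.125 dB; +6 dB make-up → -33.125 dB.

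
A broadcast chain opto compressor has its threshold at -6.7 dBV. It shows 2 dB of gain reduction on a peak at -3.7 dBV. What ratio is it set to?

Input overshoot = -3.7 − (-6.7) = 3 dB.
Output overshoot = 3 − 2 = 1 dB.
Ratio = input overshoot / output overshoot = 3 / 1 = 3.

3:1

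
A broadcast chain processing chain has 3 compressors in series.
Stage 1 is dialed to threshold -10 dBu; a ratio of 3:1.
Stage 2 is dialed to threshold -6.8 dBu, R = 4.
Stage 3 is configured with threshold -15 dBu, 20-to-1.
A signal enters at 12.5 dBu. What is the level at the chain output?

Stage 1: 12.5 dBu is 22.5 dB over -10 dBu; at 3:1 that becomes 7.5 dB over, giving -2.5 dBu.
Stage 2: -2.5 dBu is 4.3 dB over -6.8 dBu; at 4:1 that becomes 1.075 dB over, giving -5.725 dBu.
Stage 3: overshoot 9.275 dB → 9.275/20 = 0.46375 dB → -14.53625 dBu.

-14.53625 dBu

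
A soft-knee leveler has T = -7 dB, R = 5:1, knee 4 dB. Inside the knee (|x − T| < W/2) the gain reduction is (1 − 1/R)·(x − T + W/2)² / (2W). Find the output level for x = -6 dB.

-6.9 dB

x − T + W/2 = -6 − (-7) + 2 = 3.
GR = (1 − 1/5) × 3² / 8 = 0.8 × 9 / 8 = 0.9 dB.
Output = -6 − 0.9 = -6.9 dB.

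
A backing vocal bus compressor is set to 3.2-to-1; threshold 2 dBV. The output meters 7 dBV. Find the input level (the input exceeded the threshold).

18 dBV

The compressed level sits 7 − 2 = 5 dB over threshold.
Undo the ratio: input overshoot = 5 × 3.2 = 16 dB, giving input = 18 dBV.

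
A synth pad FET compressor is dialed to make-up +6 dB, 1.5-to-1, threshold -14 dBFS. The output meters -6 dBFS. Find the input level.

-11 dBFS

Remove make-up: -6 − 6 = -12 dBFS.
The compressed level sits -12 − (-14) = 2 dB over threshold.
Before 1.5:1 compression the overshoot was 2 × 1.5 = 3 dB, so input = -14 + 3 = -11 dBFS.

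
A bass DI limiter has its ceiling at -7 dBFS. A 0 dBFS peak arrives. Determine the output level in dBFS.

-7 dBFS

At ∞:1, everything above -7 dBFS is held at the ceiling.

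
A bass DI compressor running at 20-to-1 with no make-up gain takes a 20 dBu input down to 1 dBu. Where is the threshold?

0 dBu

Input is 20 dB above T (since output overshoot × R = input overshoot: (1 − T)·20 = 20 − T gives T = 0 dBu).
Check: 0 + (20 − 0)/20 = 0 + 1 = 1 dBu. ✓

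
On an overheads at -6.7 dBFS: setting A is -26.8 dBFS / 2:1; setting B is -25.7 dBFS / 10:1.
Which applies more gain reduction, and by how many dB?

A: 20.1 dB over, compressed to 10.05 dB over, so 10.05 dB of GR.
B: 19 dB over, compressed to 1.9 dB over, so 17.1 dB of GR.
Difference: 7.05 dB in favour of B.

B, by 7.05 dB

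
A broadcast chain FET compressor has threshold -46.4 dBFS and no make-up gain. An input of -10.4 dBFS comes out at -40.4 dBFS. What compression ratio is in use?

Input overshoot = -10.4 − (-46.4) = 36 dB; output overshoot = -40.4 − (-46.4) = 6 dB.
Ratio = 36 / 6 = 6.

6:1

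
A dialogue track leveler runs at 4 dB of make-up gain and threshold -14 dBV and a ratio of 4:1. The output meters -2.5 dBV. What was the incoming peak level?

16 dBV

Before make-up, the level was -2.5 − 4 = -6.5 dBV.
That's 7.5 dB above the -14 dBV threshold.
Before 4:1 compression the overshoot was 7.5 × 4 = 30 dB, so input = -14 + 30 = 16 dBV.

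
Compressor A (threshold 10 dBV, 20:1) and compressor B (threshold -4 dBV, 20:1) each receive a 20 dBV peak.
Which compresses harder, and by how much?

B, by 13.3 dB

A: overshoot 10 dB → output overshoot 0.5 dB → GR 9.5 dB.
B: overshoot 24 dB → output overshoot 1.2 dB → GR 22.8 dB.
B applies 13.3 dB more gain reduction.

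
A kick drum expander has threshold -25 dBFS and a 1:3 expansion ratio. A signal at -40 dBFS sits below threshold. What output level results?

-70 dBFS

Undershoot = (-25) − (-40) = 15 dB.
At 1:3, that expands to 45 dB under threshold.
Output = -25 − 45 = -70 dBFS.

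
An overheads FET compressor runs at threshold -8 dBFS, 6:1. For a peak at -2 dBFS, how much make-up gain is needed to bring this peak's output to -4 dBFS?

3 dB

The peak compresses to -8 + 6/6 = -7 dBFS.
To reach -4 dBFS requires -4 − (-7) = 3 dB of make-up.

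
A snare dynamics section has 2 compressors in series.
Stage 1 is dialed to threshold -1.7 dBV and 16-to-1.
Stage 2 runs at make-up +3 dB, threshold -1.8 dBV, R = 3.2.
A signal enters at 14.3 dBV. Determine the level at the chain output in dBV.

Stage 1: 16 dB above -1.7 dBV, reduced 16:1 to 1 dB above → -0.7 dBV.
Stage 2: -0.7 dBV is 1.1 dB over -1.8 dBV; at 3.2:1 that becomes 0.34375 dB over, giving -1.45625 dBV; +3 dB make-up → 1.54375 dBV.

1.54375 dBV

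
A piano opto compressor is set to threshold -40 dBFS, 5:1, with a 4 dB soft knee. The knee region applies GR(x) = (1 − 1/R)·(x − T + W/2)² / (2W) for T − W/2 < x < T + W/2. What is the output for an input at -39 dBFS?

-39.9 dBFS

x − T + W/2 = -39 − (-40) + 2 = 3.
GR = (1 − 1/5) × 3² / 8 = 0.8 × 9 / 8 = 0.9 dB.
Output = -39 − 0.9 = -39.9 dBFS.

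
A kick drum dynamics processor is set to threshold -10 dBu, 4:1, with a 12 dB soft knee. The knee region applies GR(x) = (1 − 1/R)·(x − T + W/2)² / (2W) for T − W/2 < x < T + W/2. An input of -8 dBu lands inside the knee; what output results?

x − T + W/2 = -8 − (-10) + 6 = 8.
GR = (1 − 1/4) × 8² / 24 = 0.75 × 64 / 24 = 2 dB.
Output = -8 − 2 = -10 dBu.

-10 dBu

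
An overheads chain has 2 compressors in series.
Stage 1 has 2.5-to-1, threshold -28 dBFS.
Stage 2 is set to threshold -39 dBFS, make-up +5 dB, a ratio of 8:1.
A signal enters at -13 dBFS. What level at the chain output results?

-31.875 dBFS

Stage 1: 15 dB above -28 dBFS, reduced 2.5:1 to 6 dB above → -22 dBFS.
Stage 2: overshoot 17 dB → 17/8 = 2.125 dB → -36.875 dBFS; +5 dB make-up → -31.875 dBFS.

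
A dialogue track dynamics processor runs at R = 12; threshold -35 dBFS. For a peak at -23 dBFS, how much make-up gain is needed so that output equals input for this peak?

11 dB

Without make-up, output = threshold + overshoot/12 = -35 + 1 = -34 dBFS.
Gap to target: 11 dB.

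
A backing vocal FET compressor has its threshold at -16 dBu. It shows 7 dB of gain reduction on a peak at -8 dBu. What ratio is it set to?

8:1

Input overshoot = -8 − (-16) = 8 dB.
Output overshoot = 8 − 7 = 1 dB.
Ratio = input overshoot / output overshoot = 8 / 1 = 8.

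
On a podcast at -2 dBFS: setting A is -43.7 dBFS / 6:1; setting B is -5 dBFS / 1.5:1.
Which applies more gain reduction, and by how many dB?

A, by 33.75 dB

A: GR = 41.7 − 41.7/6 = 34.75 dB.
B: GR = 3 − 3/1.5 = 1 dB.
Difference: 33.75 dB in favour of A.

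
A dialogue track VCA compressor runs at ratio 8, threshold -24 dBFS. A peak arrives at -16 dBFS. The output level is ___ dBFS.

-23 dBFS

-16 dBFS sits 8 dB over threshold.
At 8:1 the overshoot is divided by 8, leaving 1 dB above threshold.
So the level is -24 + 1 = -23 dBFS.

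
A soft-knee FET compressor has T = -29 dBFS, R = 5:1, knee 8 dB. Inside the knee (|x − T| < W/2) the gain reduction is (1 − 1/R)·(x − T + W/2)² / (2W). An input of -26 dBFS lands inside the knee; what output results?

-28.45 dBFS

x − T + W/2 = -26 − (-29) + 4 = 7.
GR = (1 − 1/5) × 7² / 16 = 0.8 × 49 / 16 = 2.45 dB.
Output = -26 − 2.45 = -28.45 dBFS.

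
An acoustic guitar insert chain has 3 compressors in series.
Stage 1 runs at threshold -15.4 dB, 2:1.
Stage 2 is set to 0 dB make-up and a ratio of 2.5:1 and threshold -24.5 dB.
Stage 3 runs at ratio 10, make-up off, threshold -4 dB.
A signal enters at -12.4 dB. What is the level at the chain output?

Stage 1: -12.4 dB is 3 dB over -15.4 dB; at 2:1 that becomes 1.5 dB over, giving -13.9 dB.
Stage 2: -13.9 dB is 10.6 dB over -24.5 dB; at 2.5:1 that becomes 4.24 dB over, giving -20.26 dB.
Stage 3: -20.26 dB ≤ -4 dB, so stage 3 doesn't engage; output -20.26 dB.

-20.26 dB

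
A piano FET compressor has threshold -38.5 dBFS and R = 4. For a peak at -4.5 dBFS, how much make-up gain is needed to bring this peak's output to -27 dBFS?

Overshoot 34 dB → 34/4 = 8.5 dB after compression, so the compressed level is -38.5 + 8.5 = -30 dBFS.
Make-up = target − compressed = -27 − (-30) = 3 dB.

3 dB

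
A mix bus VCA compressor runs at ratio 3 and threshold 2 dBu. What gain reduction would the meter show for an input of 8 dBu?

The signal is 6 dB above threshold.
After 3:1 compression the overshoot becomes 6/3 = 2 dB.
So the signal is attenuated by 6 − 2 = 4 dB.

4 dB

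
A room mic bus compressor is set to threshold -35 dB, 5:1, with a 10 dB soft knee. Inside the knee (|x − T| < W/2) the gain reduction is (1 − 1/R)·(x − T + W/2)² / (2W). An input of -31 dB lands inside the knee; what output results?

x − T + W/2 = -31 − (-35) + 5 = 9.
GR = (1 − 1/5) × 9² / 20 = 0.8 × 81 / 20 = 3.24 dB.
Output = -31 − 3.24 = -34.24 dB.

-34.24 dB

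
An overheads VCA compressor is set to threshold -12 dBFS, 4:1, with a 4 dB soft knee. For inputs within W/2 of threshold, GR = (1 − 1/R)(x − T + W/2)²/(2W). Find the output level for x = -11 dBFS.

x − T + W/2 = -11 − (-12) + 2 = 3.
GR = (1 − 1/4) × 3² / 8 = 0.75 × 9 / 8 = 0.84375 dB.
Output = -11 − 0.84375 = -11.84375 dBFS.

-11.84375 dBFS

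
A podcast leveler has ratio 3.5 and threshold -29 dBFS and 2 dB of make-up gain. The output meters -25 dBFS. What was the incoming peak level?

-22 dBFS

Before make-up, the level was -25 − 2 = -27 dBFS.
Post-compression overshoot = -27 − (-29) = 2 dB.
Input overshoot = R × output overshoot = 7 dB → input = -29 + 7 = -22 dBFS.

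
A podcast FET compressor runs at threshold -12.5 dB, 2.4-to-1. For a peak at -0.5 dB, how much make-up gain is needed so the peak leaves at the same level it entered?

Overshoot 12 dB → 12/2.4 = 5 dB after compression, so the compressed level is -12.5 + 5 = -7.5 dB.
Make-up = target − compressed = -0.5 − (-7.5) = 7 dB.

7 dB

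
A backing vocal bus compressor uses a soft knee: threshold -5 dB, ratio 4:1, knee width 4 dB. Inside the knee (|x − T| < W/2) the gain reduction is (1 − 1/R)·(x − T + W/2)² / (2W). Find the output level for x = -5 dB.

-5.375 dB

x − T + W/2 = -5 − (-5) + 2 = 2.
GR = (1 − 1/4) × 2² / 8 = 0.75 × 4 / 8 = 0.375 dB.
Output = -5 − 0.375 = -5.375 dB.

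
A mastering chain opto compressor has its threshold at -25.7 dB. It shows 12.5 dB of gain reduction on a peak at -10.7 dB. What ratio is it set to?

6:1

Input overshoot = -10.7 − (-25.7) = 15 dB.
Output overshoot = 15 − 12.5 = 2.5 dB.
Ratio = input overshoot / output overshoot = 15 / 2.5 = 6.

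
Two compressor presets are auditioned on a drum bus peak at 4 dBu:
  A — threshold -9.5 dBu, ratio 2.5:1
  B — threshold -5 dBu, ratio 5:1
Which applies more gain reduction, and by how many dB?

A: overshoot 13.5 dB → output overshoot 5.4 dB → GR 8.1 dB.
B: overshoot 9 dB → output overshoot 1.8 dB → GR 7.2 dB.
A reduces 0.9 dB more.

A, by 0.9 dB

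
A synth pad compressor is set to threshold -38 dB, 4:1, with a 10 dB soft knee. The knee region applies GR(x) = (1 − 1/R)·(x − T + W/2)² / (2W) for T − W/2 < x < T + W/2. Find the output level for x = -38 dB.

x − T + W/2 = -38 − (-38) + 5 = 5.
GR = (1 − 1/4) × 5² / 20 = 0.75 × 25 / 20 = 0.9375 dB.
Output = -38 − 0.9375 = -38.9375 dB.

-38.9375 dB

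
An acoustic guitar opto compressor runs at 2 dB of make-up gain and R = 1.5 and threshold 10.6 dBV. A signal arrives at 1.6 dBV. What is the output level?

3.6 dBV

1.6 dBV is 9 dB below the 10.6 dBV threshold, so no gain reduction is applied.
Make-up gain adds 2 dB: 1.6 + 2 = 3.6 dBV.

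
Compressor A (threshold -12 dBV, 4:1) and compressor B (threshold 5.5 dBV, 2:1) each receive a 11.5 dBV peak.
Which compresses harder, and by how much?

A, by 14.625 dB

A: 23.5 dB over, compressed to 5.875 dB over, so 17.625 dB of GR.
B: 6 dB over, compressed to 3 dB over, so 3 dB of GR.
Difference: 14.625 dB in favour of A.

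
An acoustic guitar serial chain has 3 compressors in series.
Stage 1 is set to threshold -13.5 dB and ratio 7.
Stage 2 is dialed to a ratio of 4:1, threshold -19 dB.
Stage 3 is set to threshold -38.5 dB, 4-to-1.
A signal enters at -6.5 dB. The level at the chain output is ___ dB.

Stage 1: 7 dB above -13.5 dB, reduced 7:1 to 1 dB above → -12.5 dB.
Stage 2: -12.5 dB is 6.5 dB over -19 dB; at 4:1 that becomes 1.625 dB over, giving -17.375 dB.
Stage 3: 21.125 dB above -38.5 dB, reduced 4:1 to 5.28125 dB above → -33.21875 dB.

-33.21875 dB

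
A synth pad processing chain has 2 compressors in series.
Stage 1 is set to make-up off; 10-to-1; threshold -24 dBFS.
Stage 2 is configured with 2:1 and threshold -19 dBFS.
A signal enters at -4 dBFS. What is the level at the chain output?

-22 dBFS

Stage 1: -4 dBFS is 20 dB over -24 dBFS; at 10:1 that becomes 2 dB over, giving -22 dBFS.
Stage 2: -22 dBFS is at or below the -19 dBFS threshold — no compression; output -22 dBFS.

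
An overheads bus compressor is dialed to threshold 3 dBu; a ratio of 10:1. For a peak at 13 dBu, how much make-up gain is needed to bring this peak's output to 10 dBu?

Without make-up, output = threshold + overshoot/10 = 3 + 1 = 4 dBu.
Gap to target: 6 dB.

6 dB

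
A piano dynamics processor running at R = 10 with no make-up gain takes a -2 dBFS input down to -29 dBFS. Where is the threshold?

Input is 30 dB above T (since output overshoot × R = input overshoot: (-29 − T)·10 = -2 − T gives T = -32 dBFS).
Check: -32 + (-2 − (-32))/10 = -32 + 3 = -29 dBFS. ✓

-32 dBFS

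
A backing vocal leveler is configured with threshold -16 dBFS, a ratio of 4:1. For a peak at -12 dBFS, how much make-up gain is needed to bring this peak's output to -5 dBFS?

Overshoot 4 dB → 4/4 = 1 dB after compression, so the compressed level is -16 + 1 = -15 dBFS.
Make-up = target − compressed = -5 − (-15) = 10 dB.

10 dB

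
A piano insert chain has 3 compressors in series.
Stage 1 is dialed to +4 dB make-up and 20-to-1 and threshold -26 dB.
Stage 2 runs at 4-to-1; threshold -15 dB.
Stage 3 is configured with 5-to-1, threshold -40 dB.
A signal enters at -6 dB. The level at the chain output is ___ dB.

Stage 1: -6 dB is 20 dB over -26 dB; at 20:1 that becomes 1 dB over, giving -25 dB; +4 dB make-up → -21 dB.
Stage 2: -21 dB is at or below the -15 dB threshold — no compression; output -21 dB.
Stage 3: -21 dB is 19 dB over -40 dB; at 5:1 that becomes 3.8 dB over, giving -36.2 dB.

-36.2 dB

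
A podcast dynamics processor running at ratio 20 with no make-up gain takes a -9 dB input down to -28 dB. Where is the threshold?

-29 dB

Input is 20 dB above T (since output overshoot × R = input overshoot: (-28 − T)·20 = -9 − T gives T = -29 dB).
Check: -29 + (-9 − (-29))/20 = -29 + 1 = -28 dB. ✓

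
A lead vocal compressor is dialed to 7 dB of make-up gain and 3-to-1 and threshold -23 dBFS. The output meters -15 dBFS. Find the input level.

-20 dBFS

Stripping the +7 dB make-up gives -22 dBFS at the gain stage.
Post-compression overshoot = -22 − (-23) = 1 dB.
Undo the ratio: input overshoot = 1 × 3 = 3 dB, giving input = -20 dBFS.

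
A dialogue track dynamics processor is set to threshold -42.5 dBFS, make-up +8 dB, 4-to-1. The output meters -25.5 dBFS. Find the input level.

-6.5 dBFS

Stripping the +8 dB make-up gives -33.5 dBFS at the gain stage.
Post-compression overshoot = -33.5 − (-42.5) = 9 dB.
Undo the ratio: input overshoot = 9 × 4 = 36 dB, giving input = -6.5 dBFS.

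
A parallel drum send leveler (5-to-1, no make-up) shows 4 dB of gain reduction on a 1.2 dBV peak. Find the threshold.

Gain reduction = 1.2 − (-2.8) = 4 dB; output overshoot = GR / (R − 1) = 4 / 4 = 1 dB.
Threshold = output − output overshoot = -2.8 − 1 = -3.8 dBV.

-3.8 dBV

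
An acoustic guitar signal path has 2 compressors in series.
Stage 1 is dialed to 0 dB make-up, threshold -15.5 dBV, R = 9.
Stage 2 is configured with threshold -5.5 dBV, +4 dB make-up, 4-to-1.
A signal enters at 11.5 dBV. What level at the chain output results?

-8.5 dBV

Stage 1: 11.5 dBV is 27 dB over -15.5 dBV; at 9:1 that becomes 3 dB over, giving -12.5 dBV.
Stage 2: below threshold (-12.5 ≤ -5.5); passes unchanged; make-up brings it to -8.5 dBV.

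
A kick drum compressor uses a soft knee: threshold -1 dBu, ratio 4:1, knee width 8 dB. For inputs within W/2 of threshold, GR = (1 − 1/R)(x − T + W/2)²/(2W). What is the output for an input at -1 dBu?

x − T + W/2 = -1 − (-1) + 4 = 4.
GR = (1 − 1/4) × 4² / 16 = 0.75 × 16 / 16 = 0.75 dB.
Output = -1 − 0.75 = -1.75 dBu.

-1.75 dBu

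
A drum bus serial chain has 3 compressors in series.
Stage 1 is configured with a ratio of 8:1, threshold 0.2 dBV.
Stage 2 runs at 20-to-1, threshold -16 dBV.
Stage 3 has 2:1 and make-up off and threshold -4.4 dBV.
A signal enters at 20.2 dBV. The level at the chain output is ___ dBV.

-15.065 dBV

Stage 1: 20 dB above 0.2 dBV, reduced 8:1 to 2.5 dB above → 2.7 dBV.
Stage 2: overshoot 18.7 dB → 18.7/20 = 0.935 dB → -15.065 dBV.
Stage 3: -15.065 dBV is at or below the -4.4 dBV threshold — no compression; output -15.065 dBV.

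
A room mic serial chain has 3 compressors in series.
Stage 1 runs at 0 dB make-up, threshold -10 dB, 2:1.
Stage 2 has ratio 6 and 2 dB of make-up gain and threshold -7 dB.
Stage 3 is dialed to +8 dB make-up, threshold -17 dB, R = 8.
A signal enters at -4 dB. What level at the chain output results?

Stage 1: 6 dB above -10 dB, reduced 2:1 to 3 dB above → -7 dB.
Stage 2: -7 dB is at or below the -7 dB threshold — no compression; make-up brings it to -5 dB.
Stage 3: 12 dB above -17 dB, reduced 8:1 to 1.5 dB above → -15.5 dB; +8 dB make-up → -7.5 dB.

-7.5 dB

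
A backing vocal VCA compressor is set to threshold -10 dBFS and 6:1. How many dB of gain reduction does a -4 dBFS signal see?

5 dB

Overshoot = -4 − (-10) = 6 dB.
After 6:1 compression the overshoot becomes 6/6 = 1 dB.
Gain reduction = 6 − 1 = 5 dB.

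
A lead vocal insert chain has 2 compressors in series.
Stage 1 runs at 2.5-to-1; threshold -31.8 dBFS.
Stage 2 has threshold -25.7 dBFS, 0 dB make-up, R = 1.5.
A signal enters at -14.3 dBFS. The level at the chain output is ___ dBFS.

-25.1 dBFS

Stage 1: overshoot 17.5 dB → 17.5/2.5 = 7 dB → -24.8 dBFS.
Stage 2: 0.9 dB above -25.7 dBFS, reduced 1.5:1 to 0.6 dB above → -25.1 dBFS.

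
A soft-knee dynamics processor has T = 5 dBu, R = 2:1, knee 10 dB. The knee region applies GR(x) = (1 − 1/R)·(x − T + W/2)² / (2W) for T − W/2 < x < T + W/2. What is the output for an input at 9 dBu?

x − T + W/2 = 9 − 5 + 5 = 9.
GR = (1 − 1/2) × 9² / 20 = 0.5 × 81 / 20 = 2.025 dB.
Output = 9 − 2.025 = 6.975 dBu.

6.975 dBu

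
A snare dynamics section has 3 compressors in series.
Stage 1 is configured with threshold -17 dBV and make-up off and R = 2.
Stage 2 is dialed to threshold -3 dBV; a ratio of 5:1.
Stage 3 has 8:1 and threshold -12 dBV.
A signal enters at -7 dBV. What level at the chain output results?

-12 dBV

Stage 1: 10 dB above -17 dBV, reduced 2:1 to 5 dB above → -12 dBV.
Stage 2: -12 dBV is at or below the -3 dBV threshold — no compression; output -12 dBV.
Stage 3: -12 dBV is at or below the -12 dBV threshold — no compression; output -12 dBV.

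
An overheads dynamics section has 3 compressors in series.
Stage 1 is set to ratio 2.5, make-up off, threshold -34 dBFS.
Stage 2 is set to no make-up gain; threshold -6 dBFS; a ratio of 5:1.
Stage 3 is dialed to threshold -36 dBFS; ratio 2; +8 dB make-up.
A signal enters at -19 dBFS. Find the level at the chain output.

Stage 1: 15 dB above -34 dBFS, reduced 2.5:1 to 6 dB above → -28 dBFS.
Stage 2: below threshold (-28 ≤ -6); passes unchanged; output -28 dBFS.
Stage 3: 8 dB above -36 dBFS, reduced 2:1 to 4 dB above → -32 dBFS; +8 dB make-up → -24 dBFS.

-24 dBFS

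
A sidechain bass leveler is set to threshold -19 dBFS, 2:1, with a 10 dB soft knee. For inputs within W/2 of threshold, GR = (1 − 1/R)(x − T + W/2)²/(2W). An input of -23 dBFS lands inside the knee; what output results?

-23.025 dBFS

x − T + W/2 = -23 − (-19) + 5 = 1.
GR = (1 − 1/2) × 1² / 20 = 0.5 × 1 / 20 = 0.025 dB.
Output = -23 − 0.025 = -23.025 dBFS.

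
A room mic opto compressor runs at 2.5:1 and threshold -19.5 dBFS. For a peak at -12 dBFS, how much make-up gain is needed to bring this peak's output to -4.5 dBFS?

12 dB

The peak compresses to -19.5 + 7.5/2.5 = -16.5 dBFS.
To reach -4.5 dBFS requires -4.5 − (-16.5) = 12 dB of make-up.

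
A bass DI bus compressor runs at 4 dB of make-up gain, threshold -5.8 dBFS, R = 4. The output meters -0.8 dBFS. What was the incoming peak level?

Before make-up, the level was -0.8 − 4 = -4.8 dBFS.
That's 1 dB above the -5.8 dBFS threshold.
Undo the ratio: input overshoot = 1 × 4 = 4 dB, giving input = -1.8 dBFS.

-1.8 dBFS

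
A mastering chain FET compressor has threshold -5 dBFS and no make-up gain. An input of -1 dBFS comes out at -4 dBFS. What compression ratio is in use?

4:1

Input overshoot = -1 − (-5) = 4 dB; output overshoot = -4 − (-5) = 1 dB.
Ratio = 4 / 1 = 4.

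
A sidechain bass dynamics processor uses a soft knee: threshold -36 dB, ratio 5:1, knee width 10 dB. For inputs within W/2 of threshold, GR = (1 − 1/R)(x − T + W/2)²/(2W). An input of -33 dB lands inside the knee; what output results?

x − T + W/2 = -33 − (-36) + 5 = 8.
GR = (1 − 1/5) × 8² / 20 = 0.8 × 64 / 20 = 2.56 dB.
Output = -33 − 2.56 = -35.56 dB.

-35.56 dB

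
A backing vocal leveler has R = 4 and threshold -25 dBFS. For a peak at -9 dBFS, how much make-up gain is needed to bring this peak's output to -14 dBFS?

The peak compresses to -25 + 16/4 = -21 dBFS.
To reach -14 dBFS requires -14 − (-21) = 7 dB of make-up.

7 dB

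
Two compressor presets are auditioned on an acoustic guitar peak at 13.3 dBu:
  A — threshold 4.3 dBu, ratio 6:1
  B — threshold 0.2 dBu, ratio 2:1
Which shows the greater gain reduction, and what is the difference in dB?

A: GR = 9 − 9/6 = 7.5 dB.
B: GR = 13.1 − 13.1/2 = 6.55 dB.
Difference: 0.95 dB in favour of A.

A, by 0.95 dB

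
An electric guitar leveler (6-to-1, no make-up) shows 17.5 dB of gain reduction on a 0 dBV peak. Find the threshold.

Let T be the threshold. Output overshoot = (input overshoot)/R, so -17.5 − T = (0 − T)/6.
6·(-17.5 − T) = 0 − T → 5·T = -105 − 0 = -105.
T = -105/5 = -21 dBV.

-21 dBV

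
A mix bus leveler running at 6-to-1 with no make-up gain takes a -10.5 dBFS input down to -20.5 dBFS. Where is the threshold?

Input is 12 dB above T (since output overshoot × R = input overshoot: (-20.5 − T)·6 = -10.5 − T gives T = -22.5 dBFS).
Check: -22.5 + (-10.5 − (-22.5))/6 = -22.5 + 2 = -20.5 dBFS. ✓

-22.5 dBFS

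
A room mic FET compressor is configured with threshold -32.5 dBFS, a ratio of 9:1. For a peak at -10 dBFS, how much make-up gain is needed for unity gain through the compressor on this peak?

20 dB

Overshoot 22.5 dB → 22.5/9 = 2.5 dB after compression, so the compressed level is -32.5 + 2.5 = -30 dBFS.
Make-up = target − compressed = -10 − (-30) = 20 dB.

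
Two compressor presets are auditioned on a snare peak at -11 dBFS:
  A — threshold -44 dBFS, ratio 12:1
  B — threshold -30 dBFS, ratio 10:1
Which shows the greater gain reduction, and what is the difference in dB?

A, by 13.15 dB

A: GR = 33 − 33/12 = 30.25 dB.
B: GR = 19 − 19/10 = 17.1 dB.
A reduces 13.15 dB more.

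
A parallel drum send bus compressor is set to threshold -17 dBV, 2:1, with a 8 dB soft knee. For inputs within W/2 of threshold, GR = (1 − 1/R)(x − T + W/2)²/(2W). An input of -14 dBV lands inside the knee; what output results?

x − T + W/2 = -14 − (-17) + 4 = 7.
GR = (1 − 1/2) × 7² / 16 = 0.5 × 49 / 16 = 1.53125 dB.
Output = -14 − 1.53125 = -15.53125 dBV.

-15.53125 dBV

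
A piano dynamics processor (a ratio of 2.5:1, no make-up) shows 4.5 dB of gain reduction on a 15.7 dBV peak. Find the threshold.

Let T be the threshold. Output overshoot = (input overshoot)/R, so 11.2 − T = (15.7 − T)/2.5.
2.5·(11.2 − T) = 15.7 − T → 1.5·T = 28 − 15.7 = 12.3.
T = 12.3/1.5 = 8.2 dBV.

8.2 dBV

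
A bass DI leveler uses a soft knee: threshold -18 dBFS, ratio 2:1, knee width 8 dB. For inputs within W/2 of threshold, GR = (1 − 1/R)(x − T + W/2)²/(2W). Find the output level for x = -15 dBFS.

x − T + W/2 = -15 − (-18) + 4 = 7.
GR = (1 − 1/2) × 7² / 16 = 0.5 × 49 / 16 = 1.53125 dB.
Output = -15 − 1.53125 = -16.53125 dBFS.

-16.53125 dBFS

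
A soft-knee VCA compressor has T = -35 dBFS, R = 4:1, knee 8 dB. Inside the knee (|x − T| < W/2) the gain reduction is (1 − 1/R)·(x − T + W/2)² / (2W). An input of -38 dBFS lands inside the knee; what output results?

x − T + W/2 = -38 − (-35) + 4 = 1.
GR = (1 − 1/4) × 1² / 16 = 0.75 × 1 / 16 = 0.046875 dB.
Output = -38 − 0.046875 = -38.046875 dBFS.

-38.046875 dBFS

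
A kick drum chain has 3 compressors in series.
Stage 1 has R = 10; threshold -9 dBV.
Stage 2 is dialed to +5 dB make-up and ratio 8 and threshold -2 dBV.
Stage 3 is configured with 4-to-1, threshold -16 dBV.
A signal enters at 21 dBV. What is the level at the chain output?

Stage 1: 30 dB above -9 dBV, reduced 10:1 to 3 dB above → -6 dBV.
Stage 2: -6 dBV ≤ -2 dBV, so stage 2 doesn't engage; make-up brings it to -1 dBV.
Stage 3: -1 dBV is 15 dB over -16 dBV; at 4:1 that becomes 3.75 dB over, giving -12.25 dBV.

-12.25 dBV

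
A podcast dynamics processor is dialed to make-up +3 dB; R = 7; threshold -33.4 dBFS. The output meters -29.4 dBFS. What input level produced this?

Before make-up, the level was -29.4 − 3 = -32.4 dBFS.
Post-compression overshoot = -32.4 − (-33.4) = 1 dB.
Input overshoot = R × output overshoot = 7 dB → input = -33.4 + 7 = -26.4 dBFS.

-26.4 dBFS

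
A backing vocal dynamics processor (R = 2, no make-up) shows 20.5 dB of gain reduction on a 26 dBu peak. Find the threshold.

-15 dBu

Input is 41 dB above T (since output overshoot × R = input overshoot: (5.5 − T)·2 = 26 − T gives T = -15 dBu).
Check: -15 + (26 − (-15))/2 = -15 + 20.5 = 5.5 dBu. ✓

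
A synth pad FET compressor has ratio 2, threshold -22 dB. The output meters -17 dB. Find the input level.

The compressed level sits -17 − (-22) = 5 dB over threshold.
Input overshoot = R × output overshoot = 10 dB → input = -22 + 10 = -12 dB.

-12 dB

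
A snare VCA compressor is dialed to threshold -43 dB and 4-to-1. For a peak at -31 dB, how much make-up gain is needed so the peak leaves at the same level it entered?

9 dB

The peak compresses to -43 + 12/4 = -40 dB.
To reach -31 dB requires -31 − (-40) = 9 dB of make-up.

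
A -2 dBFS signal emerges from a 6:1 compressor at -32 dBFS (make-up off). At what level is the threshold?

-38 dBFS

Gain reduction = -2 − (-32) = 30 dB; output overshoot = GR / (R − 1) = 30 / 5 = 6 dB.
Threshold = output − output overshoot = -32 − 6 = -38 dBFS.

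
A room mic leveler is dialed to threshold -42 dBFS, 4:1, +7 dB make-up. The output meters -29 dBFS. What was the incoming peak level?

-18 dBFS

Remove make-up: -29 − 7 = -36 dBFS.
That's 6 dB above the -42 dBFS threshold.
Before 4:1 compression the overshoot was 6 × 4 = 24 dB, so input = -42 + 24 = -18 dBFS.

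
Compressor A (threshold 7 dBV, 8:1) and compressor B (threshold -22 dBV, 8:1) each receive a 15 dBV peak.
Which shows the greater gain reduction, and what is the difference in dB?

A: overshoot 8 dB → output overshoot 1 dB → GR 7 dB.
B: overshoot 37 dB → output overshoot 4.625 dB → GR 32.375 dB.
B applies 25.375 dB more gain reduction.

B, by 25.375 dB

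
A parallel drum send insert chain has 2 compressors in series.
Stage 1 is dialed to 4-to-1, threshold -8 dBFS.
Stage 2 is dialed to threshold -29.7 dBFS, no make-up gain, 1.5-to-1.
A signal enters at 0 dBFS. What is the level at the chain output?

-13.9 dBFS

Stage 1: overshoot 8 dB → 8/4 = 2 dB → -6 dBFS.
Stage 2: -6 dBFS is 23.7 dB over -29.7 dBFS; at 1.5:1 that becomes 15.8 dB over, giving -13.9 dBFS.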